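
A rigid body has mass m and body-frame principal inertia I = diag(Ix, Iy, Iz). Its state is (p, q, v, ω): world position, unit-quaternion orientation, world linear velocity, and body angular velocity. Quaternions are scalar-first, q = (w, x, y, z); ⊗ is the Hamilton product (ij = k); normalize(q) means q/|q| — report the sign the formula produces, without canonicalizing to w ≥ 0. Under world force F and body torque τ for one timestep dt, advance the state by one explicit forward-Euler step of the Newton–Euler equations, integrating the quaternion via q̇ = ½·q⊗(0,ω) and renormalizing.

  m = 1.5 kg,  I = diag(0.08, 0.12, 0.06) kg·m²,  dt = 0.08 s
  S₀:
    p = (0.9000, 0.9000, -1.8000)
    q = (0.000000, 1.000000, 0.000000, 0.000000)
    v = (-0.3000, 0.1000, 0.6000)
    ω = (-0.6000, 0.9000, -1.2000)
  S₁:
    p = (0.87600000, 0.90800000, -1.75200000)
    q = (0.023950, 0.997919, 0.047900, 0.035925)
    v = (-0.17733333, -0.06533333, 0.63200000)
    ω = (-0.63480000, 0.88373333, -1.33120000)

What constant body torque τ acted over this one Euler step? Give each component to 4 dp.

τ = (0.0300, -0.0100, -0.1200)

ω₁ − ω₀ = (-0.03480000, -0.01626667, -0.13120000)
gyro term ω₀×Iω₀ = (0.0648, 0.0144, -0.0216)
τ = I·(Δω/dt) + ω₀×(Iω₀) = (0.0300, -0.0100, -0.1200)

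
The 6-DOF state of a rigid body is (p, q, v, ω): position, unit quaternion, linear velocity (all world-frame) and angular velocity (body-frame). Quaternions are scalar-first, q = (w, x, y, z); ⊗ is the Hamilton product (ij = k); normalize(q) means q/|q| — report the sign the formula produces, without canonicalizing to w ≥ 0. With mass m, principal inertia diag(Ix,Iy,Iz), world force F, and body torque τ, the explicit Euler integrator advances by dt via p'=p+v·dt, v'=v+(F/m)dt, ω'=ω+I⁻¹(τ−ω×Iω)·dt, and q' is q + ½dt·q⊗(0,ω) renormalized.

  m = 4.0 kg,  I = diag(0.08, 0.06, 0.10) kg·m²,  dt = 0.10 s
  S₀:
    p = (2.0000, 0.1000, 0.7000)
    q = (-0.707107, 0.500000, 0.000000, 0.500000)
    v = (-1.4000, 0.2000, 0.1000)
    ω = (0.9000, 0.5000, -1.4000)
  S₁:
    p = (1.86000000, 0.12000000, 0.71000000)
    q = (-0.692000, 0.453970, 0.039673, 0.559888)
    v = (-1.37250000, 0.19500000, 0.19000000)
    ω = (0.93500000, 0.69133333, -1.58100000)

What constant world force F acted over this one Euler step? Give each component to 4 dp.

F = (1.1000, -0.2000, 3.6000)

Δv = v₁−v₀ = (0.02750000, -0.00500000, 0.09000000)
F = m·Δv/dt = (1.1000, -0.2000, 3.6000)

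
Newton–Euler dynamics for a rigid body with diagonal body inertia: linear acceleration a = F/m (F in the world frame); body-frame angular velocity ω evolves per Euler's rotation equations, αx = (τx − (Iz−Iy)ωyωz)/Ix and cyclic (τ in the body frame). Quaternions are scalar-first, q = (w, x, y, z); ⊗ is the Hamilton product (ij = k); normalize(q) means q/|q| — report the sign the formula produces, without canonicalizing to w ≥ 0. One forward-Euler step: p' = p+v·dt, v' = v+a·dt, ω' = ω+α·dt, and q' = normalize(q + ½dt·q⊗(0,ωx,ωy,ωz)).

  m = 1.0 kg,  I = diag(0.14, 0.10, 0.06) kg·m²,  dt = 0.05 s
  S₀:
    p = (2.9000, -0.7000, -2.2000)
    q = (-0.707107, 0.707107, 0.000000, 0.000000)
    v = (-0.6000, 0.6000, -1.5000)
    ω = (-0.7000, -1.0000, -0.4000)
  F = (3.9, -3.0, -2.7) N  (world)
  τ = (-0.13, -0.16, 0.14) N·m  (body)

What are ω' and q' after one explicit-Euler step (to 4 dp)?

ω' = (-0.7407, -1.0912, -0.2600)
q' = (-0.6944, 0.7191, 0.0247, -0.0106)

(τ − ω×Iω)/I = (-0.8143, -1.8240, 2.8000)
ω' = ω + α·dt = (-0.7407, -1.0912, -0.2600)
q⊗(0,ω) = (0.4949749, 0.4949749, 0.9899498, -0.4242642)
updated quaternion q' = (-0.6944, 0.7191, 0.0247, -0.0106)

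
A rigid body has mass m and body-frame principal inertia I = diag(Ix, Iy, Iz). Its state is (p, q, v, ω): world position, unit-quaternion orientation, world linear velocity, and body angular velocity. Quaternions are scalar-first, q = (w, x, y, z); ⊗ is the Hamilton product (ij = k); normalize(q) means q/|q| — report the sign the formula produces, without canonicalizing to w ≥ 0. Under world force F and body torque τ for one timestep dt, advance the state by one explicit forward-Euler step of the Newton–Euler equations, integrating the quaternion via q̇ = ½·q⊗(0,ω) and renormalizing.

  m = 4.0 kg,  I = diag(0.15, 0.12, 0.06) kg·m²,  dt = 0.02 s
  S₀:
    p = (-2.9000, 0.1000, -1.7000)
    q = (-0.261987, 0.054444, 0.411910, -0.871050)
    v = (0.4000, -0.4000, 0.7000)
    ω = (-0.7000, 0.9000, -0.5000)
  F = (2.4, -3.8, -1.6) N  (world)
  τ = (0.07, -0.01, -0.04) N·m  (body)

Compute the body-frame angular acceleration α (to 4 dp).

α = (0.2867, -0.3458, -0.9817)

ω×(Iω) gyroscopic = (0.0270, 0.0315, 0.0189)
α = I⁻¹(τ − ω×Iω) = (0.2867, -0.3458, -0.9817)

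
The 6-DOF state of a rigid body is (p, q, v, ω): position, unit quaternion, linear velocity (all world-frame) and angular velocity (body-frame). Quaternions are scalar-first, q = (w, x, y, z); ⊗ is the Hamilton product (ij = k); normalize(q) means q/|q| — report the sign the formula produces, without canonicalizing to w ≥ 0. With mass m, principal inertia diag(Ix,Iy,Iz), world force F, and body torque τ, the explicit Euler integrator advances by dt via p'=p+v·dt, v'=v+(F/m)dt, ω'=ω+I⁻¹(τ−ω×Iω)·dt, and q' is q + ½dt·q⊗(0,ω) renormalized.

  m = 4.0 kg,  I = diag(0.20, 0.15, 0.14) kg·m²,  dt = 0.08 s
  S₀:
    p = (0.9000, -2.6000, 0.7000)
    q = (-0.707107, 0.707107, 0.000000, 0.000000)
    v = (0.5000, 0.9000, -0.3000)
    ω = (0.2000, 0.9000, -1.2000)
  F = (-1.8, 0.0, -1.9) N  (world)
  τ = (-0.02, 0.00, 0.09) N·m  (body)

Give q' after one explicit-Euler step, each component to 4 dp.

q⊗(0,ω) = (-0.1414214, -0.1414214, 0.2121321, 1.4849247)
updated quaternion q' = (-0.7115, 0.7002, 0.0085, 0.0593)

q' = (-0.7115, 0.7002, 0.0085, 0.0593)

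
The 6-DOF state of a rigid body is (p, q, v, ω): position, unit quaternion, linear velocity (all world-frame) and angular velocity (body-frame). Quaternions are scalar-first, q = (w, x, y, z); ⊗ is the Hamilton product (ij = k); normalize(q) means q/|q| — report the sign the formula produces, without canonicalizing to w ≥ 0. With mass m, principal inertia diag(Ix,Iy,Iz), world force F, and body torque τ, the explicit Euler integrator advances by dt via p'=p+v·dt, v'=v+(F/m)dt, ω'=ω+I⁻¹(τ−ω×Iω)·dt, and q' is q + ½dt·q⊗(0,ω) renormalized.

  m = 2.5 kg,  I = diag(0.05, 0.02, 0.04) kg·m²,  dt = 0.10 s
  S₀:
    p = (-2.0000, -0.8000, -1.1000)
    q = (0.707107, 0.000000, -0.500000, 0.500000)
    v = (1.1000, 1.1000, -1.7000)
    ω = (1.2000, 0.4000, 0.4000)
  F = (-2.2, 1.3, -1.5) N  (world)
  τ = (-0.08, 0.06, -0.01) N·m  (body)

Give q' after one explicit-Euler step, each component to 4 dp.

q' = (0.7056, 0.0224, -0.4549, 0.5429)

2q̇ = q⊗(0,ω) = (0.0000000, 0.4485284, 0.8828428, 0.8828428)
q' = normalize(q + ½dt·q⊗(0,ω)) = (0.7056, 0.0224, -0.4549, 0.5429)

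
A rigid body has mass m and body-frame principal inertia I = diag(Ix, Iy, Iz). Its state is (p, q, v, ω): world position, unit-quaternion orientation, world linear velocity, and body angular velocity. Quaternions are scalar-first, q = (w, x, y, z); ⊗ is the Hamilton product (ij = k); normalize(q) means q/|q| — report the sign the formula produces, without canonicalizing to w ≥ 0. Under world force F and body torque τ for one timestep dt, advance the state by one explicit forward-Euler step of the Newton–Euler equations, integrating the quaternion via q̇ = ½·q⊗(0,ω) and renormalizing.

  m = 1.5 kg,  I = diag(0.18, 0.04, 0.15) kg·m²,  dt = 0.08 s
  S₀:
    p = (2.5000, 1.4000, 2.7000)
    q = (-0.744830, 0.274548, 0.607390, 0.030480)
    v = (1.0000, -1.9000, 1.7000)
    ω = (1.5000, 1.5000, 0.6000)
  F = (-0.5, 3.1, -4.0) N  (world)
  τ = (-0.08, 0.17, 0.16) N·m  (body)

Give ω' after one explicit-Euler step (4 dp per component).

ω' = (1.4204, 1.7860, 0.8533)

α = I⁻¹(τ − ω×Iω) = (-0.9944, 3.5750, 3.1667)
new body rate ω' = (1.4204, 1.7860, 0.8533)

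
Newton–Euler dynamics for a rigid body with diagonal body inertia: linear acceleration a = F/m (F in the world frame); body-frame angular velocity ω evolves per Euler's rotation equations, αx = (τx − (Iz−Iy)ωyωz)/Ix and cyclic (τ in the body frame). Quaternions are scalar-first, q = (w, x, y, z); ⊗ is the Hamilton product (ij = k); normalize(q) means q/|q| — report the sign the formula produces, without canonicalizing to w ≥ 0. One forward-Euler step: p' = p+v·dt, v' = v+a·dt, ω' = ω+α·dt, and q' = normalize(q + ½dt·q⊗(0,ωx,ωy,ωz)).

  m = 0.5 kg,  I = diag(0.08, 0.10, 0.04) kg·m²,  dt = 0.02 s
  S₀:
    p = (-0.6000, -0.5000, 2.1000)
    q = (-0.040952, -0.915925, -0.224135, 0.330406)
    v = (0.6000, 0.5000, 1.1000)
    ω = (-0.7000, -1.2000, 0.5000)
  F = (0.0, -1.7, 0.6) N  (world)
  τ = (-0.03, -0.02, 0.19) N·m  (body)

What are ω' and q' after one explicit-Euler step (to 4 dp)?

ω' = (-0.7165, -1.2012, 0.5866)
q' = (-0.0517, -0.9127, -0.2214, 0.3396)

ω×(Iω) gyroscopic = (0.0360, -0.0140, 0.0168)
α = I⁻¹(τ − ω×Iω) = (-0.8250, -0.0600, 4.3300)
new body rate ω' = (-0.7165, -1.2012, 0.5866)
q⊗(0,ω) = (-1.0753125, 0.3130861, 0.2758207, 0.9217395)
q + ½dt·q⊗(0,ω), renormalized = (-0.0517, -0.9127, -0.2214, 0.3396)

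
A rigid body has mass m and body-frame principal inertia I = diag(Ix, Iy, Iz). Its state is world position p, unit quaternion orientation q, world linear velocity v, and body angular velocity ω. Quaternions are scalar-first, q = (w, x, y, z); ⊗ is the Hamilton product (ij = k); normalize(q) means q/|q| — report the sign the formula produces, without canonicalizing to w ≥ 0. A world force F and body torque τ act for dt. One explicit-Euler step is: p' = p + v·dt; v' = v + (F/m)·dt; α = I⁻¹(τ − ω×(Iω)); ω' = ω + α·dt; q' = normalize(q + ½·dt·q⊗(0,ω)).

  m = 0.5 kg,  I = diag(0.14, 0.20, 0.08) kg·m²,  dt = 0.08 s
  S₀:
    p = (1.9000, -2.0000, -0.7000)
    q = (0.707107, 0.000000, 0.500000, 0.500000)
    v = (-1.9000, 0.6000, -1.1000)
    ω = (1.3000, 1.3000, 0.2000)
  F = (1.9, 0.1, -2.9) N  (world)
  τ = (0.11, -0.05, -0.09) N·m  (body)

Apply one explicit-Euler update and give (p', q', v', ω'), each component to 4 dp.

a = (3.8000, 0.2000, -5.8000)
p' = p + v·dt = (1.7480, -1.9520, -0.7880)
new velocity v' = (-1.5960, 0.6160, -1.5640)
gyro term ω×Iω = (-0.0312, 0.0156, 0.1014)
angular accel α = (1.0086, -0.3280, -2.3925)
ω' = ω + α·dt = (1.3807, 1.2738, 0.0086)
2q̇ = q⊗(0,ω) = (-0.7500000, 0.3692391, 1.5692391, -0.5085786)
updated quaternion q' = (0.6753, 0.0147, 0.5612, 0.4783)

p' = (1.7480, -1.9520, -0.7880)
q' = (0.6753, 0.0147, 0.5612, 0.4783)
v' = (-1.5960, 0.6160, -1.5640)
ω' = (1.3807, 1.2738, 0.0086)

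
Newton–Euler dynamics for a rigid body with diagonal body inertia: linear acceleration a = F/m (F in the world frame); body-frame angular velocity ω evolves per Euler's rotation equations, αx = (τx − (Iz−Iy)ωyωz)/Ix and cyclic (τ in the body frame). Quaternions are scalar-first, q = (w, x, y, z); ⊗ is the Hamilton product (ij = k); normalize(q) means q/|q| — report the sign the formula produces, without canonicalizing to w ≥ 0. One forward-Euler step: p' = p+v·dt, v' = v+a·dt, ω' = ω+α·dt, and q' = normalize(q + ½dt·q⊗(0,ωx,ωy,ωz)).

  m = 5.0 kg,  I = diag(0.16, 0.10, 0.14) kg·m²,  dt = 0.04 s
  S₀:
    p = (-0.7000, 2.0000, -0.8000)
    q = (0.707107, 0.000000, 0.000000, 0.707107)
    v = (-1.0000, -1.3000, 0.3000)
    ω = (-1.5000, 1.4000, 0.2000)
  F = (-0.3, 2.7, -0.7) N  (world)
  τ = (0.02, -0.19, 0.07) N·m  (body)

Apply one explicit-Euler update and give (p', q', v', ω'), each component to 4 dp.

p' = (-0.7400, 1.9480, -0.7880)
q' = (0.7037, -0.0410, -0.0014, 0.7093)
v' = (-1.0024, -1.2784, 0.2944)
ω' = (-1.4978, 1.3264, 0.1840)

linear accel F/m = (-0.0600, 0.5400, -0.1400)
new position p' = (-0.7400, 1.9480, -0.7880)
v + (F/m)dt = (-1.0024, -1.2784, 0.2944)
gyro term ω×Iω = (0.0112, -0.0060, 0.1260)
α = I⁻¹(τ − ω×Iω) = (0.0550, -1.8400, -0.4000)
ω' = ω + α·dt = (-1.4978, 1.3264, 0.1840)
2q̇ = q⊗(0,ω) = (-0.1414214, -2.0506103, -0.0707107, 0.1414214)
q + ½dt·q⊗(0,ω), renormalized = (0.7037, -0.0410, -0.0014, 0.7093)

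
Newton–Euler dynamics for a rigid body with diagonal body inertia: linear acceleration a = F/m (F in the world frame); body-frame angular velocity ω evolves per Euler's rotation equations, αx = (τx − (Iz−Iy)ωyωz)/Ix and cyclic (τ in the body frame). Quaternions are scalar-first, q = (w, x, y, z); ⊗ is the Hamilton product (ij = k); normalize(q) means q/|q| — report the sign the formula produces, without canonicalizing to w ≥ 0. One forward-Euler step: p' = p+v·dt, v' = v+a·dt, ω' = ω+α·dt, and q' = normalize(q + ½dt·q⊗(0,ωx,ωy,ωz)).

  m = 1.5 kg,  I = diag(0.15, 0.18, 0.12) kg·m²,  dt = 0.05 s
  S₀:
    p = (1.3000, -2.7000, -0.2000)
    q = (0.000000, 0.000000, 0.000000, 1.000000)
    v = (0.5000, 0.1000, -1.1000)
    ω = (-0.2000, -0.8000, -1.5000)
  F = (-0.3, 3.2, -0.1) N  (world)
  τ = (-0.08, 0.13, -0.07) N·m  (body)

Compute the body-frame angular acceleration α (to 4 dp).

precession coupling ω×(Iω) = (-0.0720, 0.0090, 0.0048)
angular accel α = (-0.0533, 0.6722, -0.6233)

α = (-0.0533, 0.6722, -0.6233)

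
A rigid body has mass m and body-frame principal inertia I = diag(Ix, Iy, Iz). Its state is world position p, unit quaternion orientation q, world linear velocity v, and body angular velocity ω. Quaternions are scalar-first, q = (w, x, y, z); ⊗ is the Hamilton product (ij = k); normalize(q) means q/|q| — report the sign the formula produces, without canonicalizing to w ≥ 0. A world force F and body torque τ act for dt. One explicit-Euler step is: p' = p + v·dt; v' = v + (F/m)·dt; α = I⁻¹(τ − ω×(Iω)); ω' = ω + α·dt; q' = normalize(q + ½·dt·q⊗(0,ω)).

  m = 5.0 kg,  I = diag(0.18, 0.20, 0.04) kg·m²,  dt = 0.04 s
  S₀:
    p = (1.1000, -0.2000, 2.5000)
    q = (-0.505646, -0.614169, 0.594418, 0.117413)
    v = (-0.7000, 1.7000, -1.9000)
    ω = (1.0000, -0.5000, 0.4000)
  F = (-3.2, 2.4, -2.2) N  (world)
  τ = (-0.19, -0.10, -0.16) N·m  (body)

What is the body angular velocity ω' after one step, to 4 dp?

ω' = (0.9507, -0.5312, 0.2500)

ω×(Iω) gyroscopic = (0.0320, 0.0560, -0.0100)
angular accel α = (-1.2333, -0.7800, -3.7500)
ω' = ω + α·dt = (0.9507, -0.5312, 0.2500)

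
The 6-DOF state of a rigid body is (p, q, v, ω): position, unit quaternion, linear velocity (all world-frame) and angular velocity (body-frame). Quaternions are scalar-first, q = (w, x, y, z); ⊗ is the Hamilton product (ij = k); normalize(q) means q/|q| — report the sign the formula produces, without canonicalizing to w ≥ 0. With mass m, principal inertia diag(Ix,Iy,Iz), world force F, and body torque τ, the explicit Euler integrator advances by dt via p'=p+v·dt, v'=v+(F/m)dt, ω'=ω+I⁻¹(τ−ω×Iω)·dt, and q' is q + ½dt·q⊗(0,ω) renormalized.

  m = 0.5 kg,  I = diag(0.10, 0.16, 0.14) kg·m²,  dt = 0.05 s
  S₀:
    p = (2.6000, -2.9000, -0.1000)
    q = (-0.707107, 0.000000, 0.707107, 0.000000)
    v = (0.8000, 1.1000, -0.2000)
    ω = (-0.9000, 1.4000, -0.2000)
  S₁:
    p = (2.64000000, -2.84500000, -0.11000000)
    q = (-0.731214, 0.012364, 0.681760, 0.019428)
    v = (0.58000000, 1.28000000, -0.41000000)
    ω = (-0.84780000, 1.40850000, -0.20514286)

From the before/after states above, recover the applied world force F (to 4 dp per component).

v₁ − v₀ = (-0.22000000, 0.18000000, -0.21000000)
applied force F = (-2.2000, 1.8000, -2.1000)

F = (-2.2000, 1.8000, -2.1000)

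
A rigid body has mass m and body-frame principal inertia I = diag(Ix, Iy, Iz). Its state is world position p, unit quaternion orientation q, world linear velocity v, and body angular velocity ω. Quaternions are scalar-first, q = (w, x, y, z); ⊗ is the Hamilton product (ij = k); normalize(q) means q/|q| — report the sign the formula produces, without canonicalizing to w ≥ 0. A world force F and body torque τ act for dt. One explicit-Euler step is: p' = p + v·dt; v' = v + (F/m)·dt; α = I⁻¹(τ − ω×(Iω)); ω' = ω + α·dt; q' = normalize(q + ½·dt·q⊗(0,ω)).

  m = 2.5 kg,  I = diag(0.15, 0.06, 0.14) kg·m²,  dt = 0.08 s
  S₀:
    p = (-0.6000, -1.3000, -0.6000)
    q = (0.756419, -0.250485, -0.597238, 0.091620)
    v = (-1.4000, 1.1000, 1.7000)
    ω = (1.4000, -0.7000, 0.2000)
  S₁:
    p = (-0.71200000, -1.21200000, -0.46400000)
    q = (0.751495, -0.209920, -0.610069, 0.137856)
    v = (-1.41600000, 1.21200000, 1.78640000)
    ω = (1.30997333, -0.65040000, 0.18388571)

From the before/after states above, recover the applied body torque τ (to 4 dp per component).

Δω = ω₁−ω₀ = (-0.09002667, 0.04960000, -0.01611429)
applied torque τ = (-0.1800, 0.0400, 0.0600)

τ = (-0.1800, 0.0400, 0.0600)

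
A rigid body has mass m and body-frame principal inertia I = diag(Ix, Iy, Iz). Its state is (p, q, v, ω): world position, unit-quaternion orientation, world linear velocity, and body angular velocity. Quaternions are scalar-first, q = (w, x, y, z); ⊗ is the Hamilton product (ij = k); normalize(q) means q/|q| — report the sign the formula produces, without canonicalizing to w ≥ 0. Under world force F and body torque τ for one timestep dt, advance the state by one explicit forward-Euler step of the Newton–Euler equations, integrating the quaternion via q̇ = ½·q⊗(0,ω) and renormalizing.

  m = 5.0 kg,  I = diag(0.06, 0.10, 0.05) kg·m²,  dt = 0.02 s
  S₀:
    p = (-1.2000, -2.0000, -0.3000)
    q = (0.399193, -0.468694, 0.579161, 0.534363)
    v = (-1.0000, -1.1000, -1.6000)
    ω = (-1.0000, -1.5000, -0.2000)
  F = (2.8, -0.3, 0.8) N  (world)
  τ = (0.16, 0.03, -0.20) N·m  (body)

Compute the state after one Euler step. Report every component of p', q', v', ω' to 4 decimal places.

p' = (-1.2200, -2.0220, -0.3320)
q' = (0.4042, -0.4658, 0.5668, 0.5463)
v' = (-0.9888, -1.1012, -1.5968)
ω' = (-0.9417, -1.4944, -0.3040)

ω×(Iω) gyroscopic = (-0.0150, 0.0020, 0.0600)
(τ − ω×Iω)/I = (2.9167, 0.2800, -5.2000)
ω' = ω + α·dt = (-0.9417, -1.4944, -0.3040)
2q̇ = q⊗(0,ω) = (0.5069201, 0.2865193, -1.2268913, 1.2023634)
q' = normalize(q + ½dt·q⊗(0,ω)) = (0.4042, -0.4658, 0.5668, 0.5463)
a = (0.5600, -0.0600, 0.1600)
new position p' = (-1.2200, -2.0220, -0.3320)
v' = v + a·dt = (-0.9888, -1.1012, -1.5968)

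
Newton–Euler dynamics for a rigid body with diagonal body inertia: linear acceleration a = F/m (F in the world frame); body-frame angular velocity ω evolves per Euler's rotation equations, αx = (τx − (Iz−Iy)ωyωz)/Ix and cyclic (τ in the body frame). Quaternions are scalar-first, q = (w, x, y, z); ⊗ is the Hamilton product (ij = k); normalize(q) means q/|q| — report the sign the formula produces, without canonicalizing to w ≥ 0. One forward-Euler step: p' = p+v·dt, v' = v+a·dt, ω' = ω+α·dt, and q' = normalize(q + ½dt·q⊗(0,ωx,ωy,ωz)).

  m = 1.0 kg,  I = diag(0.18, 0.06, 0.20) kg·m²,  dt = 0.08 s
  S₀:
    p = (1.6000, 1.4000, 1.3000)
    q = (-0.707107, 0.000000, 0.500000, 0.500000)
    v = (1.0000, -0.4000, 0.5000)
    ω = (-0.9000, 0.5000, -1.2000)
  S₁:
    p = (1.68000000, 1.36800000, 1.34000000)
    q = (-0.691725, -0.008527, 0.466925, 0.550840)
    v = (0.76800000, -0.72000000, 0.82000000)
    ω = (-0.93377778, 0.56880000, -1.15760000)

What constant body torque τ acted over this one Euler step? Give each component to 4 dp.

Δω = ω₁−ω₀ = (-0.03377778, 0.06880000, 0.04240000)
applied torque τ = (-0.1600, 0.0300, 0.1600)

τ = (-0.1600, 0.0300, 0.1600)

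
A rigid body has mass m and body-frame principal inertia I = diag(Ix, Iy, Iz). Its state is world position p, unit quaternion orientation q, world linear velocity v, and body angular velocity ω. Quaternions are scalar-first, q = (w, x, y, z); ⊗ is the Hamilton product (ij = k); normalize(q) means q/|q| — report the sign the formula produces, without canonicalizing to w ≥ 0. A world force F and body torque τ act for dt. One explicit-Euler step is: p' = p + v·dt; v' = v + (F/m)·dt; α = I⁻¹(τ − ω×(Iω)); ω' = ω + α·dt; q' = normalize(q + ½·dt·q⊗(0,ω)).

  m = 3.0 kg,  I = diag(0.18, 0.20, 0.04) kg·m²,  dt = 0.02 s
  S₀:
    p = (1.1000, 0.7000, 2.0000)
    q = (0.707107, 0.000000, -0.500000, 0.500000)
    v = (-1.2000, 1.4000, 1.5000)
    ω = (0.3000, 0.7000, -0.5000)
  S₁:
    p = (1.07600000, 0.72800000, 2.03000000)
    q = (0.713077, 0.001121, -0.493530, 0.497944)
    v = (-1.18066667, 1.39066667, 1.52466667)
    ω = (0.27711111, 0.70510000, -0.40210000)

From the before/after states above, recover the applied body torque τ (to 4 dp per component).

τ = (-0.1500, 0.0300, 0.2000)

rate change Δω = (-0.02288889, 0.00510000, 0.09790000)
gyro term ω₀×Iω₀ = (0.0560, -0.0210, 0.0042)
τ = I·(Δω/dt) + ω₀×(Iω₀) = (-0.1500, 0.0300, 0.2000)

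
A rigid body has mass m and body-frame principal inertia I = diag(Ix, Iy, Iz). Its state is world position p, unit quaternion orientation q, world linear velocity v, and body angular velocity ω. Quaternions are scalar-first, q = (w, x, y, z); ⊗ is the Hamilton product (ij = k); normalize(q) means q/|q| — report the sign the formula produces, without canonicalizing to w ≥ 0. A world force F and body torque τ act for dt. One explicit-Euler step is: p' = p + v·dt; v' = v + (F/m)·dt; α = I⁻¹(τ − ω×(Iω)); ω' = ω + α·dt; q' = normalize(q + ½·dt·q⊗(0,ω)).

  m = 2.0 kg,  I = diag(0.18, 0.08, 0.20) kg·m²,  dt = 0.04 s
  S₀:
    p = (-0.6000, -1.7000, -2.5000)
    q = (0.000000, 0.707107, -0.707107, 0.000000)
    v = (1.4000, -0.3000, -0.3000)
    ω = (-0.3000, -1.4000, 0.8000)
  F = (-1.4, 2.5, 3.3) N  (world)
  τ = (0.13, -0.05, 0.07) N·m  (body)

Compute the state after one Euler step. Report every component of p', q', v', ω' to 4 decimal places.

a = F/m = (-0.7000, 1.2500, 1.6500)
new position p' = (-0.5440, -1.7120, -2.5120)
new velocity v' = (1.3720, -0.2500, -0.2340)
ω×(Iω) gyroscopic = (-0.1344, 0.0048, -0.0420)
(τ − ω×Iω)/I = (1.4689, -0.6850, 0.5600)
ω' = ω + α·dt = (-0.2412, -1.4274, 0.8224)
q⊗(0,ω) = (-0.7778177, -0.5656856, -0.5656856, -1.2020819)
updated quaternion q' = (-0.0155, 0.6954, -0.7180, -0.0240)

p' = (-0.5440, -1.7120, -2.5120)
q' = (-0.0155, 0.6954, -0.7180, -0.0240)
v' = (1.3720, -0.2500, -0.2340)
ω' = (-0.2412, -1.4274, 0.8224)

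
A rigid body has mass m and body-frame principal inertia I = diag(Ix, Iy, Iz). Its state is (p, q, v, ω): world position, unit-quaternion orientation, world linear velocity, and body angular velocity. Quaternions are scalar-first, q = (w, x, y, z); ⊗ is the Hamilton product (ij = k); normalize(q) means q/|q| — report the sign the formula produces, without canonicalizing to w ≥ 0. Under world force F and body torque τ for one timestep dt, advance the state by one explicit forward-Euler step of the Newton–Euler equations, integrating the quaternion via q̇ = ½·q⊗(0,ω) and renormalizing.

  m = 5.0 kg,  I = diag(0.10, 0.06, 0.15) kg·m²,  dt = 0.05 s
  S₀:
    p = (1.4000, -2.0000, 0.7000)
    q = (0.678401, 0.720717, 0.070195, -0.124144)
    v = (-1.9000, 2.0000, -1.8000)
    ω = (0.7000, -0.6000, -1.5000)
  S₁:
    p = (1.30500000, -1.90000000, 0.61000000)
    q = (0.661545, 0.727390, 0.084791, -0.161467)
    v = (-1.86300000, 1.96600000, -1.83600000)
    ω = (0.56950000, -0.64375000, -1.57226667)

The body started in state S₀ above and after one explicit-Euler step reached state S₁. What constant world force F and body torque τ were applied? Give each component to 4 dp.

velocity change Δv = (0.03700000, -0.03400000, -0.03600000)
m·(v₁−v₀)/dt = (3.7000, -3.4000, -3.6000)
ω₁ − ω₀ = (-0.13050000, -0.04375000, -0.07226667)
ω₀×(Iω₀) = (0.0810, 0.0525, 0.0168)
I·α + gyro = (-0.1800, 0.0000, -0.2000)

F = (3.7000, -3.4000, -3.6000)
τ = (-0.1800, 0.0000, -0.2000)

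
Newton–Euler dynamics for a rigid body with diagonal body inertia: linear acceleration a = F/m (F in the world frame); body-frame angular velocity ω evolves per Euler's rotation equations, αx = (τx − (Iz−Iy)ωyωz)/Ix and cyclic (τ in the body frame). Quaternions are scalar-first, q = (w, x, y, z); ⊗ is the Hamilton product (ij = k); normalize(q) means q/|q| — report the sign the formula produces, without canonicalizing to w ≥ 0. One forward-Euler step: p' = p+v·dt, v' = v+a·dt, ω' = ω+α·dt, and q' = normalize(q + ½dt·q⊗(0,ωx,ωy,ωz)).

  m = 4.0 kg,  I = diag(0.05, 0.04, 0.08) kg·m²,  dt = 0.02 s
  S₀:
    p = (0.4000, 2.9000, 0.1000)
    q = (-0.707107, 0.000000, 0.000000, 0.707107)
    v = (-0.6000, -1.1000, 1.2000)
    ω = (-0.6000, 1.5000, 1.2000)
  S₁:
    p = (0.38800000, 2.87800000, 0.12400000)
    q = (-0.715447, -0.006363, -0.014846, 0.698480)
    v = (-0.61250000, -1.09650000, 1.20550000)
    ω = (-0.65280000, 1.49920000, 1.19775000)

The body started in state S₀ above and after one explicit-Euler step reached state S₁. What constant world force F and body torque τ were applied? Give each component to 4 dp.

velocity change Δv = (-0.01250000, 0.00350000, 0.00550000)
applied force F = (-2.5000, 0.7000, 1.1000)
ω₁ − ω₀ = (-0.05280000, -0.00080000, -0.00225000)
τ = I·(Δω/dt) + ω₀×(Iω₀) = (-0.0600, 0.0200, 0.0000)

F = (-2.5000, 0.7000, 1.1000)
τ = (-0.0600, 0.0200, 0.0000)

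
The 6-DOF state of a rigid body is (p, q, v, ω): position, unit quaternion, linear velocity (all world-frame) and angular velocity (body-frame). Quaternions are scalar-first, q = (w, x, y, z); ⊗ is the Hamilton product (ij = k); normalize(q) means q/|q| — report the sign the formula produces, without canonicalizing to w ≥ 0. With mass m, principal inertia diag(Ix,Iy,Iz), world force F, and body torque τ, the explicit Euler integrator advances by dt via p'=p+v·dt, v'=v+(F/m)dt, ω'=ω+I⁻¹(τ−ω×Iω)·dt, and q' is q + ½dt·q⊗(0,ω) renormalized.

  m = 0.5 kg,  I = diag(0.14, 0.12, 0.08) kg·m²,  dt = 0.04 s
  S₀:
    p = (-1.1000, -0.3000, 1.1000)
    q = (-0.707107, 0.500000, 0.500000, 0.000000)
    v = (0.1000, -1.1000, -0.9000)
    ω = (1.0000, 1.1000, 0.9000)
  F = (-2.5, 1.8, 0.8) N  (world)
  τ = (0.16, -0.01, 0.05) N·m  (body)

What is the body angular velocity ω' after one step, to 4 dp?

ω' = (1.0570, 1.0787, 0.9360)

ω×(Iω) gyroscopic = (-0.0396, 0.0540, -0.0220)
α = I⁻¹(τ − ω×Iω) = (1.4257, -0.5333, 0.9000)
ω' = ω + α·dt = (1.0570, 1.0787, 0.9360)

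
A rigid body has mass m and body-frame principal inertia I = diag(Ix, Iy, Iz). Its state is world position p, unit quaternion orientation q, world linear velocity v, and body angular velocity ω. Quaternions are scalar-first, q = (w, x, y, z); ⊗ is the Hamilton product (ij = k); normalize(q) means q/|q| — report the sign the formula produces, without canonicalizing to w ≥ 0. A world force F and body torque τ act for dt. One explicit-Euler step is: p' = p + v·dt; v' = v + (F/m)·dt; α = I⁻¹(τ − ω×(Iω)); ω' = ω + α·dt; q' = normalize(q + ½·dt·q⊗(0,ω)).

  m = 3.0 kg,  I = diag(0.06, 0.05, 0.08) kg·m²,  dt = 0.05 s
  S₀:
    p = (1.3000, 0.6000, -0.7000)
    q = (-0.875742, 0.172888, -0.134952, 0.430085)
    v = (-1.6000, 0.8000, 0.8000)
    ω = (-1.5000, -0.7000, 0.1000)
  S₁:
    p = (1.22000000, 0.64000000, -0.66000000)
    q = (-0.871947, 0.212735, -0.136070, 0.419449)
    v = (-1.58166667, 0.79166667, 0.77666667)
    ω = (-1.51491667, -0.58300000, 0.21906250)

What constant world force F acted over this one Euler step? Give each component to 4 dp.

Δv = v₁−v₀ = (0.01833333, -0.00833333, -0.02333333)
applied force F = (1.1000, -0.5000, -1.4000)

F = (1.1000, -0.5000, -1.4000)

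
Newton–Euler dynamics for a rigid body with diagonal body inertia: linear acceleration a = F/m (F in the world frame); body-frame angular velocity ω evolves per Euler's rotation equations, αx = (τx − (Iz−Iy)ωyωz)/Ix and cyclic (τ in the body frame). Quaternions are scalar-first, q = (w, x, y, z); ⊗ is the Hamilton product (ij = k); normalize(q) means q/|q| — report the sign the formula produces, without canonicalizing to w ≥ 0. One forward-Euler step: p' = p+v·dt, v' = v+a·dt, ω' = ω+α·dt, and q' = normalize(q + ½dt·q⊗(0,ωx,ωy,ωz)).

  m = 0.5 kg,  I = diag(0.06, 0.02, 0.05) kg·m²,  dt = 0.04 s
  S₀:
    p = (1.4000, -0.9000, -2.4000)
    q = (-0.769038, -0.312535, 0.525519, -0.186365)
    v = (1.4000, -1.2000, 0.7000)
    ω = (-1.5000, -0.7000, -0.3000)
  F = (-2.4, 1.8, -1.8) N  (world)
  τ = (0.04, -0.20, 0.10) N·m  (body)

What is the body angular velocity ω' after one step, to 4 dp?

ω' = (-1.4775, -1.1090, -0.1864)

ω×(Iω) gyroscopic = (0.0063, 0.0045, -0.0420)
(τ − ω×Iω)/I = (0.5617, -10.2250, 2.8400)
ω + α·dt = (-1.4775, -1.1090, -0.1864)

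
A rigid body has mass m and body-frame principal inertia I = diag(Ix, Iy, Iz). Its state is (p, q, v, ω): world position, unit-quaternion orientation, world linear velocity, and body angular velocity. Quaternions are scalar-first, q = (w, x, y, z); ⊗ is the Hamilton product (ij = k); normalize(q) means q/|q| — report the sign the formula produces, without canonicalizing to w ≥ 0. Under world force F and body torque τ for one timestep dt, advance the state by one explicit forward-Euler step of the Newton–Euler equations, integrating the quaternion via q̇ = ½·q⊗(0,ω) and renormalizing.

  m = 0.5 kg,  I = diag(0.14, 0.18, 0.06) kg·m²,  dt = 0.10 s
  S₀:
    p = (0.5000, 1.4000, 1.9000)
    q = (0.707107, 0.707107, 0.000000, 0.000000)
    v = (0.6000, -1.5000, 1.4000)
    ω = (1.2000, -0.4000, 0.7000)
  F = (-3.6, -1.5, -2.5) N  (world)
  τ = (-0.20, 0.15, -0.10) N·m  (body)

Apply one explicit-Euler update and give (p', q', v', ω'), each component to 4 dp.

precession coupling ω×(Iω) = (0.0336, 0.0672, -0.0192)
angular accel α = (-1.6686, 0.4600, -1.3467)
ω' = ω + α·dt = (1.0331, -0.3540, 0.5653)
q⊗(0,ω) = (-0.8485284, 0.8485284, -0.7778177, 0.2121321)
updated quaternion q' = (0.6630, 0.7476, -0.0388, 0.0106)
linear accel F/m = (-7.2000, -3.0000, -5.0000)
new position p' = (0.5600, 1.2500, 2.0400)
v' = v + a·dt = (-0.1200, -1.8000, 0.9000)

p' = (0.5600, 1.2500, 2.0400)
q' = (0.6630, 0.7476, -0.0388, 0.0106)
v' = (-0.1200, -1.8000, 0.9000)
ω' = (1.0331, -0.3540, 0.5653)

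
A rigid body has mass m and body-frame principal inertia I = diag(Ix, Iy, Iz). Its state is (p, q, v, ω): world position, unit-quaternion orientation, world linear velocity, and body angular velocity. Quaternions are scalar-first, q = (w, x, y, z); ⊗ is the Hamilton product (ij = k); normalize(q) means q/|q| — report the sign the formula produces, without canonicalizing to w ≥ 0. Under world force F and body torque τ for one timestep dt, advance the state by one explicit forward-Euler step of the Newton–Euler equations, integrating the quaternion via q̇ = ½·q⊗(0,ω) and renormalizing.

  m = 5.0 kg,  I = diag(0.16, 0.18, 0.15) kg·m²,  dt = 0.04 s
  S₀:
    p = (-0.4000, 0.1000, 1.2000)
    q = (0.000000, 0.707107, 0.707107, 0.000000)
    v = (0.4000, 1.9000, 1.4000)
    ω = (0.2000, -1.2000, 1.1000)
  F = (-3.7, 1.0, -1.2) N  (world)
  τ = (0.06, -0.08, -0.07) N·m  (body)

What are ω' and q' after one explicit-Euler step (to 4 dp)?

(τ − ω×Iω)/I = (0.1275, -0.4567, -0.4347)
ω + α·dt = (0.2051, -1.2183, 1.0826)
Hamilton product q⊗(0,ω) = (0.7071070, 0.7778177, -0.7778177, -0.9899498)
updated quaternion q' = (0.0141, 0.7223, 0.6912, -0.0198)

ω' = (0.2051, -1.2183, 1.0826)
q' = (0.0141, 0.7223, 0.6912, -0.0198)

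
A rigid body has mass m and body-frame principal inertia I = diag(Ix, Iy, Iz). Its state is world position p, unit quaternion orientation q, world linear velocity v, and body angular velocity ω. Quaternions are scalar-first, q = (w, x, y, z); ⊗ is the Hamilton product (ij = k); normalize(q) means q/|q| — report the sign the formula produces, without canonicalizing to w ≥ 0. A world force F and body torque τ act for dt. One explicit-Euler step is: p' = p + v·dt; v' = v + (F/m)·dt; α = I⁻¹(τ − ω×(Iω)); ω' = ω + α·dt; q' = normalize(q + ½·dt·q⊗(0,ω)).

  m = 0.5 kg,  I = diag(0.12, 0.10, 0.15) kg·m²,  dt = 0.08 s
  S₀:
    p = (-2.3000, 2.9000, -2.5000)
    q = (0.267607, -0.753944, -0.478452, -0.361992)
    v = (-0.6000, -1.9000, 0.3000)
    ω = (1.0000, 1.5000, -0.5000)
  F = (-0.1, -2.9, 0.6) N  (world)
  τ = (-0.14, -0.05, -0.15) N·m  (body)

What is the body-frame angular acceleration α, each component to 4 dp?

ω×(Iω) gyroscopic = (-0.0375, 0.0150, -0.0300)
α = I⁻¹(τ − ω×Iω) = (-0.8542, -0.6500, -0.8000)

α = (-0.8542, -0.6500, -0.8000)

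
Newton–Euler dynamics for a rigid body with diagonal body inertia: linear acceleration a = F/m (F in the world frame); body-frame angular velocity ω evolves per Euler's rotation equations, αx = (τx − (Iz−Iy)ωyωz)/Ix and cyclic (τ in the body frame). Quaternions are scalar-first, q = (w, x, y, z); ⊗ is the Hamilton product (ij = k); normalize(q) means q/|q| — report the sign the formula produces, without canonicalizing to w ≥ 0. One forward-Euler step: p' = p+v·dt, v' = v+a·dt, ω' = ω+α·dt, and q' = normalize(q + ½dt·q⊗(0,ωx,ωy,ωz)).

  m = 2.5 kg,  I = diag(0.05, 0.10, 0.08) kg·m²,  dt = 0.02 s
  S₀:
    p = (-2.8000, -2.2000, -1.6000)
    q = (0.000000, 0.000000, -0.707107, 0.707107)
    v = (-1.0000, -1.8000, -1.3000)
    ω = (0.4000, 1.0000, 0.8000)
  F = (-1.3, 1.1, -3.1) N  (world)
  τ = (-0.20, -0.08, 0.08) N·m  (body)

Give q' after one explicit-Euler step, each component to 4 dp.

2q̇ = q⊗(0,ω) = (0.1414214, -1.2727926, 0.2828428, 0.2828428)
updated quaternion q' = (0.0014, -0.0127, -0.7042, 0.7099)

q' = (0.0014, -0.0127, -0.7042, 0.7099)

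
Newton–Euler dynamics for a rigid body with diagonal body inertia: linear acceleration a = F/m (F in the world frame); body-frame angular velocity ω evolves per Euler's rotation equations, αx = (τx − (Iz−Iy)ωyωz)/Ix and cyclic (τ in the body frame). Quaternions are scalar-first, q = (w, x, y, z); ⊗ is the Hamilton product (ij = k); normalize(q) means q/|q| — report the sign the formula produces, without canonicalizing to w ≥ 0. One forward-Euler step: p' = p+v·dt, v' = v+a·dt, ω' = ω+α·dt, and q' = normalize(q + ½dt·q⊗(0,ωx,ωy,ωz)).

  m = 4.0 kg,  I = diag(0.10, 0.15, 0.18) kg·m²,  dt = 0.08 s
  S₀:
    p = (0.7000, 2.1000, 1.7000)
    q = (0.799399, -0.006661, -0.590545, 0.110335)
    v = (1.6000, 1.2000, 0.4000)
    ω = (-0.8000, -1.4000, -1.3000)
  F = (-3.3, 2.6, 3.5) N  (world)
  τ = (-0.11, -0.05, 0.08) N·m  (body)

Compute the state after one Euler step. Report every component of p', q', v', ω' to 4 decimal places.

a = (-0.8250, 0.6500, 0.8750)
p + v·dt = (0.8280, 2.1960, 1.7320)
v' = v + a·dt = (1.5340, 1.2520, 0.4700)
angular accel α = (-1.6460, 0.2213, 0.1333)
ω' = ω + α·dt = (-0.9317, -1.3823, -1.2893)
2q̇ = q⊗(0,ω) = (-0.6886563, 0.2826583, -1.2160859, -1.5023293)
q + ½dt·q⊗(0,ω), renormalized = (0.7692, 0.0046, -0.6370, 0.0501)

p' = (0.8280, 2.1960, 1.7320)
q' = (0.7692, 0.0046, -0.6370, 0.0501)
v' = (1.5340, 1.2520, 0.4700)
ω' = (-0.9317, -1.3823, -1.2893)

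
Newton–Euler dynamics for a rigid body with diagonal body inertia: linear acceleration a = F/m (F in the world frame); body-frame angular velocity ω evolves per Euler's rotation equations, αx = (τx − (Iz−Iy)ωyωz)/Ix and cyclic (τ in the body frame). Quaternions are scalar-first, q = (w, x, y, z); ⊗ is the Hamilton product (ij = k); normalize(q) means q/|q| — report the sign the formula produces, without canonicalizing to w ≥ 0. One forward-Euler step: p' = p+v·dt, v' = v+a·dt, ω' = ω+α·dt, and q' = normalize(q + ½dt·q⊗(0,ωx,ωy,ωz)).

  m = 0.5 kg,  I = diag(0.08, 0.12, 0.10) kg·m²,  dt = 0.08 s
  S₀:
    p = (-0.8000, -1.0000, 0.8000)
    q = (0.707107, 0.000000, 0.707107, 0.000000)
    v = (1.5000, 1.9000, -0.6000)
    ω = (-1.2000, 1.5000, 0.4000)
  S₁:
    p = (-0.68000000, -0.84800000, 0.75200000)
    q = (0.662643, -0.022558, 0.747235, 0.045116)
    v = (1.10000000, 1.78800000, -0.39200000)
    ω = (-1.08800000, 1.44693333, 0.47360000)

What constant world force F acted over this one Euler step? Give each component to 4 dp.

velocity change Δv = (-0.40000000, -0.11200000, 0.20800000)
F = m·Δv/dt = (-2.5000, -0.7000, 1.3000)

F = (-2.5000, -0.7000, 1.3000)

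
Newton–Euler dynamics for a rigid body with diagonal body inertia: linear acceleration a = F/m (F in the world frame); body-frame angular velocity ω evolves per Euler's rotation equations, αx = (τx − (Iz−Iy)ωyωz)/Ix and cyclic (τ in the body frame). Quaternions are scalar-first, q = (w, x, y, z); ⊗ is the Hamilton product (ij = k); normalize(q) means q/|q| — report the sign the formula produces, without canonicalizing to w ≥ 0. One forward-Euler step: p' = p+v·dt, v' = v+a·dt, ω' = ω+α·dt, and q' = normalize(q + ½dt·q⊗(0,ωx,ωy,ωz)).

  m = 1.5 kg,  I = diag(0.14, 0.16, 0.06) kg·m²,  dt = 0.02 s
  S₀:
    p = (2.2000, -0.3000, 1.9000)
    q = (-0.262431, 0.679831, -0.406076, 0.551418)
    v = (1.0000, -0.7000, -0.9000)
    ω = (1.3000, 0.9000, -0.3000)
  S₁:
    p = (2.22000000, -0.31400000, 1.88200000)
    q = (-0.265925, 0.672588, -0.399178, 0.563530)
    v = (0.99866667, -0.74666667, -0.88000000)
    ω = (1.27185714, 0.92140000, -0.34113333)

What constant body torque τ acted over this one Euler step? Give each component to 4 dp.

Δω = ω₁−ω₀ = (-0.02814286, 0.02140000, -0.04113333)
applied torque τ = (-0.1700, 0.1400, -0.1000)

τ = (-0.1700, 0.1400, -0.1000)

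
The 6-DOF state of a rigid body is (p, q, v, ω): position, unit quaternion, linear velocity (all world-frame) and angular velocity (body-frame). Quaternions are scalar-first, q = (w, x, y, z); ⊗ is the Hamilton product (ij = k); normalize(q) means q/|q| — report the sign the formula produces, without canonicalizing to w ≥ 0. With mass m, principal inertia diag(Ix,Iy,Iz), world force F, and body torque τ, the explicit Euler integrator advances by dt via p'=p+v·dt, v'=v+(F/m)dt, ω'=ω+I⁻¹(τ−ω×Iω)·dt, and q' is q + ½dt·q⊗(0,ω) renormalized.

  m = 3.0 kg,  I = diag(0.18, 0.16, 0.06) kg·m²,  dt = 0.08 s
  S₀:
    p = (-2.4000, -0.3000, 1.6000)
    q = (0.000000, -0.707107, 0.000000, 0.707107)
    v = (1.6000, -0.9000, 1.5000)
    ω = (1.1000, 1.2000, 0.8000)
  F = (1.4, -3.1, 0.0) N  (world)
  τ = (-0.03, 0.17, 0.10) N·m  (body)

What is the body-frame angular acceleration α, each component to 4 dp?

precession coupling ω×(Iω) = (-0.0960, 0.1056, -0.0264)
α = I⁻¹(τ − ω×Iω) = (0.3667, 0.4025, 2.1067)

α = (0.3667, 0.4025, 2.1067)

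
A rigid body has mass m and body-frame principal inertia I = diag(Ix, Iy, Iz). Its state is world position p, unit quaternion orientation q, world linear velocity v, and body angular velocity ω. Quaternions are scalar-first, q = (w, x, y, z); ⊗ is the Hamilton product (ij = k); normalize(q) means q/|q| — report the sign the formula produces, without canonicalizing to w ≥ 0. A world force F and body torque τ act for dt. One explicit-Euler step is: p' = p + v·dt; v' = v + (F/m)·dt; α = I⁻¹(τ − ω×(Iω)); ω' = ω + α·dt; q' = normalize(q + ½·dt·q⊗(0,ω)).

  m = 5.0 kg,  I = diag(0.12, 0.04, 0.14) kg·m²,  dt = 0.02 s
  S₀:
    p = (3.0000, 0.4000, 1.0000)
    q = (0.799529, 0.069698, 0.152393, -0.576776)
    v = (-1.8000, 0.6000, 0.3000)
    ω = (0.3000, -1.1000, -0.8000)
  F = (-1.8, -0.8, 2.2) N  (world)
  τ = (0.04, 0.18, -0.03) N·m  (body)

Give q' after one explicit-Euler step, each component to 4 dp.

q' = (0.7963, 0.0645, 0.1424, -0.5843)

Hamilton product q⊗(0,ω) = (-0.3146979, -0.5165093, -0.9967563, -0.7620089)
updated quaternion q' = (0.7963, 0.0645, 0.1424, -0.5843)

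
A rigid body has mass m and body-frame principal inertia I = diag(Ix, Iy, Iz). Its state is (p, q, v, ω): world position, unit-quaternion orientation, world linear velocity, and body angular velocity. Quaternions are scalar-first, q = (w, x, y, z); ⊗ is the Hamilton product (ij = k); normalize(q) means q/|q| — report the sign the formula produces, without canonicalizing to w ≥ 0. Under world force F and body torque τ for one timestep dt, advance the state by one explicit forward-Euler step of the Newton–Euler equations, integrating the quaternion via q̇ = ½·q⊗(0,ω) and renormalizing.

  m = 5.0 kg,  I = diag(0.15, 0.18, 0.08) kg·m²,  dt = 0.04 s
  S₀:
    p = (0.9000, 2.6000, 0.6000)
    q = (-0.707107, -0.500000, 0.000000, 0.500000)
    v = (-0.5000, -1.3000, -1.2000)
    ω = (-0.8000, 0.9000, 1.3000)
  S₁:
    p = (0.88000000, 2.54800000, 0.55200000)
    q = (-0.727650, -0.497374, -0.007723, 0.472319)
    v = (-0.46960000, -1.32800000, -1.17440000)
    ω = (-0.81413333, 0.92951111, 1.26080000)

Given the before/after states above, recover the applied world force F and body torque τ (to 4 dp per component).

F = (3.8000, -3.5000, 3.2000)
τ = (-0.1700, 0.0600, -0.1000)

velocity change Δv = (0.03040000, -0.02800000, 0.02560000)
F = m·Δv/dt = (3.8000, -3.5000, 3.2000)
ω₁ − ω₀ = (-0.01413333, 0.02951111, -0.03920000)
I·α + gyro = (-0.1700, 0.0600, -0.1000)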